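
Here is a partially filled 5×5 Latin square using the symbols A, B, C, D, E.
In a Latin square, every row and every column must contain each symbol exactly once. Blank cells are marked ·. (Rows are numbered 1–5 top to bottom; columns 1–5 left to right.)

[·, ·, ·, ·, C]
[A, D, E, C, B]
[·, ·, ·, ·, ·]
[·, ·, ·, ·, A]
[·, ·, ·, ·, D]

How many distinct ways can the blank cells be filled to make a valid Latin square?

Row 1, column 1: eliminating its row and column leaves {B, D, E}.
Row 1, column 2: eliminating its row and column leaves {A, B, E}.
Row 1, column 3: eliminating its row and column leaves {A, B, D}.
Row 1, column 4: eliminating its row and column leaves {A, B, D, E}.
Row 3, column 1: eliminating its row and column leaves {B, C, D, E}.
Row 3, column 2: eliminating its row and column leaves {A, B, C, E}.
Row 3, column 3: eliminating its row and column leaves {A, B, C, D}.
Row 3, column 4: eliminating its row and column leaves {A, B, D, E}.
Row 3, column 5: eliminating its row and column leaves {E}.
Row 4, column 1: eliminating its row and column leaves {B, C, D, E}.
Row 4, column 2: eliminating its row and column leaves {B, C, E}.
Row 4, column 3: eliminating its row and column leaves {B, C, D}.
Row 4, column 4: eliminating its row and column leaves {B, D, E}.
Row 5, column 1: eliminating its row and column leaves {B, C, E}.
Row 5, column 2: eliminating its row and column leaves {A, B, C, E}.
Row 5, column 3: eliminating its row and column leaves {A, B, C}.
Row 5, column 4: eliminating its row and column leaves {A, B, E}.
Enumerating the assignments across these blanks that avoid any row or column repeat gives 56 completions.

56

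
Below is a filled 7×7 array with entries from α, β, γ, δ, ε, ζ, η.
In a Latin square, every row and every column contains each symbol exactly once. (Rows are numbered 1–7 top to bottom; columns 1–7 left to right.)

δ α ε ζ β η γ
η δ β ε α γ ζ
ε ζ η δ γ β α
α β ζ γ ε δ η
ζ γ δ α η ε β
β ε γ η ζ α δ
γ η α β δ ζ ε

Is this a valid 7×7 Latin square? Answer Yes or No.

Each row is a permutation of the 7 symbols, and so is each column.

Yes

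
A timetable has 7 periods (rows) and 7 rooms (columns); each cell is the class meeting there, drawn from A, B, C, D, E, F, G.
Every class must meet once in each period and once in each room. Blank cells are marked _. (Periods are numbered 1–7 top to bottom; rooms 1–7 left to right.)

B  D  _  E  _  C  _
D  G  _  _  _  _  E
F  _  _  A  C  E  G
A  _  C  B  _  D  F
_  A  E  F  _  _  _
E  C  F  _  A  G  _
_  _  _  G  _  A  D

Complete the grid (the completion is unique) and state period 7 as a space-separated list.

Period 7, room 1: period 7 has {A, D, G} and room 1 has {A, B, D, E, F}, leaving only C.
Period 7, room 3: period 7 has {A, C, D, G} and room 3 has {C, E, F}, leaving only B.
Period 1, room 7: period 1 has {B, C, D, E} and room 7 has {D, E, F, G}, leaving only A.
Period 1, room 3: period 1 has {A, B, C, D, E} and room 3 has {B, C, E, F}, leaving only G.
Period 1, room 5: period 1 has {A, B, C, D, E, G} and room 5 has {A, C}, leaving only F.
Period 7, room 5: period 7 has {A, B, C, D, G} and room 5 has {A, C, F}, leaving only E.
Period 7, room 2: period 7 has {A, B, C, D, E, G} and room 2 has {A, C, D, G}, leaving only F.
So period 7 reads: C F B G E A D.

C F B G E A D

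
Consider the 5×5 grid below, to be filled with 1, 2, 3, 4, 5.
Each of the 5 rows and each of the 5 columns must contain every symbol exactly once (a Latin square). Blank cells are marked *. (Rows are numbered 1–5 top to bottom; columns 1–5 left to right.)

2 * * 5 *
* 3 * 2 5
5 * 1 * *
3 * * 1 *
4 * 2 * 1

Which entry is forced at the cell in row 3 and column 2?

2

Row 2, column 1: row 2 has {2, 3, 5} and column 1 has {2, 3, 4, 5}, leaving only 1.
Row 2, column 3: row 2 has {1, 2, 3, 5} and column 3 has {1, 2}, leaving only 4.
Row 1, column 3: row 1 has {2, 5} and column 3 has {1, 2, 4}, leaving only 3.
Row 1, column 5: row 1 has {2, 3, 5} and column 5 has {1, 5}, leaving only 4.
Row 1, column 2: row 1 has {2, 3, 4, 5} and column 2 has {3}, leaving only 1.
Row 4, column 3: row 4 has {1, 3} and column 3 has {1, 2, 3, 4}, leaving only 5.
Row 4, column 5: row 4 has {1, 3, 5} and column 5 has {1, 4, 5}, leaving only 2.
Row 3, column 5: row 3 has {1, 5} and column 5 has {1, 2, 4, 5}, leaving only 3.
Row 3, column 4: row 3 has {1, 3, 5} and column 4 has {1, 2, 5}, leaving only 4.
Row 3 already has {1, 3, 4, 5} and column 2 already has {1, 3}, so row 3, column 2 must be 2.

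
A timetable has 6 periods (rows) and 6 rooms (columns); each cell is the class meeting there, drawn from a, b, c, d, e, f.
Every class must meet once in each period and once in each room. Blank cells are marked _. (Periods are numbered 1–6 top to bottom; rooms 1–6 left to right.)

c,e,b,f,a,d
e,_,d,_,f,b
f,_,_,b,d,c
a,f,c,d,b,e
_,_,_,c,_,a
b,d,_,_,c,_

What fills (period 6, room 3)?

a

Period 2, room 4: period 2 has {b, d, e, f} and room 4 has {b, c, d, f}, leaving only a.
Period 2, room 2: period 2 has {a, b, d, e, f} and room 2 has {d, e, f}, leaving only c.
Period 3, room 2: period 3 has {b, c, d, f} and room 2 has {c, d, e, f}, leaving only a.
Period 3, room 3: period 3 has {a, b, c, d, f} and room 3 has {b, c, d}, leaving only e.
Period 5, room 1: period 5 has {a, c} and room 1 has {a, b, c, e, f}, leaving only d.
Period 5, room 2: period 5 has {a, c, d} and room 2 has {a, c, d, e, f}, leaving only b.
Period 5, room 3: period 5 has {a, b, c, d} and room 3 has {b, c, d, e}, leaving only f.
Period 6 already has {b, c, d} and room 3 already has {b, c, d, e, f}, so period 6, room 3 must be a.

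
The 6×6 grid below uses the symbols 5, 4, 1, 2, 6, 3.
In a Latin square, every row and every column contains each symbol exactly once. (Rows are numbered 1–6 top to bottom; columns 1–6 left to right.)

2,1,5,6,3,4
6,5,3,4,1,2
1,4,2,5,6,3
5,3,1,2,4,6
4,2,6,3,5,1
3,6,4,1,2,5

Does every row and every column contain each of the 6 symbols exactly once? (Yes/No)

Each row is a permutation of the 6 symbols, and so is each column.

Yes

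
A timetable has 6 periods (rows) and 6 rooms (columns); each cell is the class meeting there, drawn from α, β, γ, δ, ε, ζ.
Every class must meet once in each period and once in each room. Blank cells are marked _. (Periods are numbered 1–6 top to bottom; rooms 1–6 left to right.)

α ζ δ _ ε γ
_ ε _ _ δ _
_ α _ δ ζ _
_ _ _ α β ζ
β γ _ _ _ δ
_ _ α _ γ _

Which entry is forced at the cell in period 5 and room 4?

ε

Period 1, room 4: period 1 has {α, γ, δ, ε, ζ} and room 4 has {α, δ}, leaving only β.
Period 4, room 2: period 4 has {α, β, ζ} and room 2 has {α, γ, ε, ζ}, leaving only δ.
Period 5, room 5: period 5 has {β, γ, δ} and room 5 has {β, γ, δ, ε, ζ}, leaving only α.
Period 6, room 2: period 6 has {α, γ} and room 2 has {α, γ, δ, ε, ζ}, leaving only β.
Period 6, room 6: period 6 has {α, β, γ} and room 6 has {γ, δ, ζ}, leaving only ε.
Period 3, room 6: period 3 has {α, δ, ζ} and room 6 has {γ, δ, ε, ζ}, leaving only β.
Period 2, room 6: period 2 has {δ, ε} and room 6 has {β, γ, δ, ε, ζ}, leaving only α.
Period 6, room 4: period 6 has {α, β, γ, ε} and room 4 has {α, β, δ}, leaving only ζ.
Period 5 already has {α, β, γ, δ} and room 4 already has {α, β, δ, ζ}, so period 5, room 4 must be ε.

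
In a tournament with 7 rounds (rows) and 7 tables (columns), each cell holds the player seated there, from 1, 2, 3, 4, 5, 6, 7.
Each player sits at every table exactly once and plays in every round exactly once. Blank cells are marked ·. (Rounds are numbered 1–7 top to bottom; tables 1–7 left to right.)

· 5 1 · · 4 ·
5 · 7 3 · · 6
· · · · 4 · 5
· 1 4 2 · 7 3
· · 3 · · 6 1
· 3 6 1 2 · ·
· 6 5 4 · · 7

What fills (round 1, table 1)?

Round 1, table 7: round 1 has {1, 4, 5} and table 7 has {1, 3, 5, 6, 7}, leaving only 2.
Round 2, table 5: round 2 has {3, 5, 6, 7} and table 5 has {2, 4}, leaving only 1.
Round 2, table 6: round 2 has {1, 3, 5, 6, 7} and table 6 has {4, 6, 7}, leaving only 2.
Round 2, table 2: round 2 has {1, 2, 3, 5, 6, 7} and table 2 has {1, 3, 5, 6}, leaving only 4.
Round 3, table 3: round 3 has {4, 5} and table 3 has {1, 3, 4, 5, 6, 7}, leaving only 2.
Round 3, table 2: round 3 has {2, 4, 5} and table 2 has {1, 3, 4, 5, 6}, leaving only 7.
Round 3, table 4: round 3 has {2, 4, 5, 7} and table 4 has {1, 2, 3, 4}, leaving only 6.
Round 1, table 4: round 1 has {1, 2, 4, 5} and table 4 has {1, 2, 3, 4, 6}, leaving only 7.
Round 4, table 1: round 4 has {1, 2, 3, 4, 7} and table 1 has {5}, leaving only 6.
Round 1 already has {1, 2, 4, 5, 7} and table 1 already has {5, 6}, so round 1, table 1 must be 3.

3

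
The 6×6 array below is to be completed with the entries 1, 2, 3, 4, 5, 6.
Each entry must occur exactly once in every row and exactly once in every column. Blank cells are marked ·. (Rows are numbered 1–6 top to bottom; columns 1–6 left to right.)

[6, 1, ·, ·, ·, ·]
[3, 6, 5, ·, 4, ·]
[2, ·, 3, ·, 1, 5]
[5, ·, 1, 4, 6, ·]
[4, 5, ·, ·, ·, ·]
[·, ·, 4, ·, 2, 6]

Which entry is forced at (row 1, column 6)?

4

Row 1, column 3: row 1 has {1, 6} and column 3 has {1, 3, 4, 5}, leaving only 2.
Row 3, column 2: row 3 has {1, 2, 3, 5} and column 2 has {1, 5, 6}, leaving only 4.
Row 3, column 4: row 3 has {1, 2, 3, 4, 5} and column 4 has {4}, leaving only 6.
Row 5, column 3: row 5 has {4, 5} and column 3 has {1, 2, 3, 4, 5}, leaving only 6.
Row 5, column 5: row 5 has {4, 5, 6} and column 5 has {1, 2, 4, 6}, leaving only 3.
Row 1, column 5: row 1 has {1, 2, 6} and column 5 has {1, 2, 3, 4, 6}, leaving only 5.
Row 1, column 4: row 1 has {1, 2, 5, 6} and column 4 has {4, 6}, leaving only 3.
Row 1 already has {1, 2, 3, 5, 6} and column 6 already has {5, 6}, so row 1, column 6 must be 4.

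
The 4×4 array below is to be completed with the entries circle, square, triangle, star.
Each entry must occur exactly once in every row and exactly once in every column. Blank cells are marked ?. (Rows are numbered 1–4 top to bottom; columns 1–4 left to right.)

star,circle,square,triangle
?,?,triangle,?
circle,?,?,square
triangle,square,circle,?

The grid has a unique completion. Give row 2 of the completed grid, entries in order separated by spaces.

square star triangle circle

Row 2, column 1: row 2 has {triangle} and column 1 has {circle, triangle, star}, leaving only square.
Row 2, column 2: row 2 has {square, triangle} and column 2 has {circle, square}, leaving only star.
Row 2, column 4: row 2 has {square, triangle, star} and column 4 has {square, triangle}, leaving only circle.
So row 2 reads: square star triangle circle.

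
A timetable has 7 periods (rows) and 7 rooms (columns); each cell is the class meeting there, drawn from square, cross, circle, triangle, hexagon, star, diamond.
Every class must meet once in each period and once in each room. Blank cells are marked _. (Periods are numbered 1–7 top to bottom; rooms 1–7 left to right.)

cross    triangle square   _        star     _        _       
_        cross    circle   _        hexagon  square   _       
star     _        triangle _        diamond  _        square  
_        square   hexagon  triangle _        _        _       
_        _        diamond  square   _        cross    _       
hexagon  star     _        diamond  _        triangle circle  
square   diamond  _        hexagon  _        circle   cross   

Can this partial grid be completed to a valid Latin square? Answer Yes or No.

No period or room among the givens repeats a symbol, and propagating forced cells runs into no contradiction.
One valid completion exists (for instance, cross triangle square circle star diamond hexagon / diamond cross circle star hexagon square triangle / star circle triangle cross diamond hexagon square / circle square hexagon triangle cross star diamond / triangle hexagon diamond square circle cross star / hexagon star cross diamond square triangle circle / square diamond star hexagon triangle circle cross).

Yes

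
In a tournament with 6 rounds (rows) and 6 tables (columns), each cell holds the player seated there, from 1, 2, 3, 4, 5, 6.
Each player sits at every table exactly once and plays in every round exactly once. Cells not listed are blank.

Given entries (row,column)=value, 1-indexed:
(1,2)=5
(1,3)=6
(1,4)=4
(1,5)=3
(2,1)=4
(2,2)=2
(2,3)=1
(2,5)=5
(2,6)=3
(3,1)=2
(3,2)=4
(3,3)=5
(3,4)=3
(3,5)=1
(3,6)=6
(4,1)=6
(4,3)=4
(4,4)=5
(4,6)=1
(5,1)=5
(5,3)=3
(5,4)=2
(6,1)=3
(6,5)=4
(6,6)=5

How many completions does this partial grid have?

Round 1, table 1: eliminating its round and table leaves {1}.
Round 1, table 6: eliminating its round and table leaves {2}.
Round 2, table 4: eliminating its round and table leaves {6}.
Round 4, table 2: eliminating its round and table leaves {3}.
Round 4, table 5: eliminating its round and table leaves {2}.
Round 5, table 2: eliminating its round and table leaves {1, 6}.
Round 5, table 5: eliminating its round and table leaves {6}.
Round 5, table 6: eliminating its round and table leaves {4}.
Round 6, table 2: eliminating its round and table leaves {1, 6}.
Round 6, table 3: eliminating its round and table leaves {2}.
Round 6, table 4: eliminating its round and table leaves {1, 6}.
Only one assignment across all blanks avoids any round or table repeat, giving 1 completion.

1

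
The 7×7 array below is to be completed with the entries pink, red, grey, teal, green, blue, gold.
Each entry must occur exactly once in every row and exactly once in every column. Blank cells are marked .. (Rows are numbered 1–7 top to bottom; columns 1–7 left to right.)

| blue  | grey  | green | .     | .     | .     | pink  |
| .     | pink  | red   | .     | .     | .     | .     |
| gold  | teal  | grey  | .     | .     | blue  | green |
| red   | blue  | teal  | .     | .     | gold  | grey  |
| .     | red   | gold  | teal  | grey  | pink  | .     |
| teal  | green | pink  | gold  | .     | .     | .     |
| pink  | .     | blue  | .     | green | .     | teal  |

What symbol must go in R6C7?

Row 1, column 4: row 1 has {pink, grey, green, blue} and column 4 has {teal, gold}, leaving only red.
Row 1, column 6: row 1 has {pink, red, grey, green, blue} and column 6 has {pink, blue, gold}, leaving only teal.
Row 1, column 5: row 1 has {pink, red, grey, teal, green, blue} and column 5 has {grey, green}, leaving only gold.
Row 3, column 4: row 3 has {grey, teal, green, blue, gold} and column 4 has {red, teal, gold}, leaving only pink.
Row 3, column 5: row 3 has {pink, grey, teal, green, blue, gold} and column 5 has {grey, green, gold}, leaving only red.
Row 4, column 4: row 4 has {red, grey, teal, blue, gold} and column 4 has {pink, red, teal, gold}, leaving only green.
Row 4, column 5: row 4 has {red, grey, teal, green, blue, gold} and column 5 has {red, grey, green, gold}, leaving only pink.
Row 5, column 1: row 5 has {pink, red, grey, teal, gold} and column 1 has {pink, red, teal, blue, gold}, leaving only green.
Row 2, column 1: row 2 has {pink, red} and column 1 has {pink, red, teal, green, blue, gold}, leaving only grey.
Row 2, column 4: row 2 has {pink, red, grey} and column 4 has {pink, red, teal, green, gold}, leaving only blue.
Row 2, column 5: row 2 has {pink, red, grey, blue} and column 5 has {pink, red, grey, green, gold}, leaving only teal.
Row 2, column 6: row 2 has {pink, red, grey, teal, blue} and column 6 has {pink, teal, blue, gold}, leaving only green.
Row 2, column 7: row 2 has {pink, red, grey, teal, green, blue} and column 7 has {pink, grey, teal, green}, leaving only gold.
Row 5, column 7: row 5 has {pink, red, grey, teal, green, gold} and column 7 has {pink, grey, teal, green, gold}, leaving only blue.
Row 6 already has {pink, teal, green, gold} and column 7 already has {pink, grey, teal, green, blue, gold}, so row 6, column 7 must be red.

red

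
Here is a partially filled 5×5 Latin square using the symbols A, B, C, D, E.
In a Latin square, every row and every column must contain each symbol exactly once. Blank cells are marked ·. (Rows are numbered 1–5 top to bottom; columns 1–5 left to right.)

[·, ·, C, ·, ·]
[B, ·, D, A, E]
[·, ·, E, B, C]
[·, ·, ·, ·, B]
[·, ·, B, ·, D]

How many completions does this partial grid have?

3

Row 1, column 1: eliminating its row and column leaves {A, D, E}.
Row 1, column 2: eliminating its row and column leaves {A, B, D, E}.
Row 1, column 4: eliminating its row and column leaves {D, E}.
Row 1, column 5: eliminating its row and column leaves {A}.
Row 2, column 2: eliminating its row and column leaves {C}.
Row 3, column 1: eliminating its row and column leaves {A, D}.
Row 3, column 2: eliminating its row and column leaves {A, D}.
Row 4, column 1: eliminating its row and column leaves {A, C, D, E}.
Row 4, column 2: eliminating its row and column leaves {A, C, D, E}.
Row 4, column 3: eliminating its row and column leaves {A}.
Row 4, column 4: eliminating its row and column leaves {C, D, E}.
Row 5, column 1: eliminating its row and column leaves {A, C, E}.
Row 5, column 2: eliminating its row and column leaves {A, C, E}.
Row 5, column 4: eliminating its row and column leaves {C, E}.
Enumerating the assignments across these blanks that avoid any row or column repeat gives 3 completions.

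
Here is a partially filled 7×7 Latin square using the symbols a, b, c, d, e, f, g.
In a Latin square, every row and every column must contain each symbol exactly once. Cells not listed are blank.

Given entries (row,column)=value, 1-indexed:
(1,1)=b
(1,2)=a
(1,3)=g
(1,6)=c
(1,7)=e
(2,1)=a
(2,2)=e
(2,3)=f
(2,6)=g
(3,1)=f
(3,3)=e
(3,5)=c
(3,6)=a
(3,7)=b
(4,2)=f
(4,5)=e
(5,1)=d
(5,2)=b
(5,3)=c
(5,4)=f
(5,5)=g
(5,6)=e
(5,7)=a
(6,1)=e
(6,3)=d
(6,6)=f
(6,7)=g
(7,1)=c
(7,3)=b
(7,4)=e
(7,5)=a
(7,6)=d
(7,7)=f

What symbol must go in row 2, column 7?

Row 1, column 4: row 1 has {a, b, c, e, g} and column 4 has {e, f}, leaving only d.
Row 1, column 5: row 1 has {a, b, c, d, e, g} and column 5 has {a, c, e, g}, leaving only f.
Row 3, column 4: row 3 has {a, b, c, e, f} and column 4 has {d, e, f}, leaving only g.
Row 3, column 2: row 3 has {a, b, c, e, f, g} and column 2 has {a, b, e, f}, leaving only d.
Row 4, column 1: row 4 has {e, f} and column 1 has {a, b, c, d, e, f}, leaving only g.
Row 4, column 3: row 4 has {e, f, g} and column 3 has {b, c, d, e, f, g}, leaving only a.
Row 4, column 6: row 4 has {a, e, f, g} and column 6 has {a, c, d, e, f, g}, leaving only b.
Row 4, column 4: row 4 has {a, b, e, f, g} and column 4 has {d, e, f, g}, leaving only c.
Row 2, column 4: row 2 has {a, e, f, g} and column 4 has {c, d, e, f, g}, leaving only b.
Row 2, column 5: row 2 has {a, b, e, f, g} and column 5 has {a, c, e, f, g}, leaving only d.
Row 2 already has {a, b, d, e, f, g} and column 7 already has {a, b, e, f, g}, so row 2, column 7 must be c.

c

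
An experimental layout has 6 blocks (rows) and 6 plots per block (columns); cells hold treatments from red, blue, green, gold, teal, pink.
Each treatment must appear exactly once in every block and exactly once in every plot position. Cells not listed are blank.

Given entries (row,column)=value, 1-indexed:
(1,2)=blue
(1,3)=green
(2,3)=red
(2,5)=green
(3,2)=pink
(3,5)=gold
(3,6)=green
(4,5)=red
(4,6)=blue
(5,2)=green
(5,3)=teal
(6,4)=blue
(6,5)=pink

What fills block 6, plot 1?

Block 1, plot 5: block 1 has {blue, green} and plot 5 has {red, green, gold, pink}, leaving only teal.
Block 3, plot 3: block 3 has {green, gold, pink} and plot 3 has {red, green, teal}, leaving only blue.
Block 5, plot 5: block 5 has {green, teal} and plot 5 has {red, green, gold, teal, pink}, leaving only blue.
Block 6, plot 3: block 6 has {blue, pink} and plot 3 has {red, blue, green, teal}, leaving only gold.
Block 4, plot 3: block 4 has {red, blue} and plot 3 has {red, blue, green, gold, teal}, leaving only pink.
Block 6, plot 1 is narrowed to {red, green, teal}.
If it were red, then block 6, plot 6 would be left with no valid symbol.
If it were teal, then block 6, plot 6 would be left with no valid symbol.
So block 6, plot 1 must be green.

green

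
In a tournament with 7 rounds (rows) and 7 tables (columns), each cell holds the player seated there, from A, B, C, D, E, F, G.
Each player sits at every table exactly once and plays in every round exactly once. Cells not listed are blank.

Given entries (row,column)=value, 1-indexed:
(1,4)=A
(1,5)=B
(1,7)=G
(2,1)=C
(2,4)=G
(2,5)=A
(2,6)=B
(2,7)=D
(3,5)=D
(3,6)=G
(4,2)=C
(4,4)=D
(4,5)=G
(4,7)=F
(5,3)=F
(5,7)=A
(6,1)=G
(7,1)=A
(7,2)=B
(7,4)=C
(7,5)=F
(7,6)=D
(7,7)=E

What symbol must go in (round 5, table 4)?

B

Round 2, table 3: round 2 has {A, B, C, D, G} and table 3 has {F}, leaving only E.
Round 2, table 2: round 2 has {A, B, C, D, E, G} and table 2 has {B, C}, leaving only F.
Round 7, table 3: round 7 has {A, B, C, D, E, F} and table 3 has {E, F}, leaving only G.
Round 5, table 4 is narrowed to {B, E}.
If it were E, then round 5, table 6 would be left with no valid symbol.
So round 5, table 4 must be B.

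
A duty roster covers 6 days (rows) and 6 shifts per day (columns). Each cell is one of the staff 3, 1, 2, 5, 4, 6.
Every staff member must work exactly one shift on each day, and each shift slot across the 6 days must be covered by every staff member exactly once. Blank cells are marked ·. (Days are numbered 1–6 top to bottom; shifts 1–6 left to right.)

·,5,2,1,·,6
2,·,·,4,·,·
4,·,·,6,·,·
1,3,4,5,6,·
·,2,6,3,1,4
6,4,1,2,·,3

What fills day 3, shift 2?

Day 3 already has {4, 6} and shift 2 already has {3, 2, 5, 4}, so day 3, shift 2 must be 1.

1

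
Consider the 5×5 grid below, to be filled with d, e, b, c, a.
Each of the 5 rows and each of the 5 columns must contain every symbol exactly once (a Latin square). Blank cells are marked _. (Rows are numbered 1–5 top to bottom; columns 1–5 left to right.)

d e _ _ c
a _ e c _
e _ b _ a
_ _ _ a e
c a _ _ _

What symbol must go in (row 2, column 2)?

Row 1, column 3: row 1 has {d, e, c} and column 3 has {e, b}, leaving only a.
Row 1, column 4: row 1 has {d, e, c, a} and column 4 has {c, a}, leaving only b.
Row 3, column 4: row 3 has {e, b, a} and column 4 has {b, c, a}, leaving only d.
Row 3, column 2: row 3 has {d, e, b, a} and column 2 has {e, a}, leaving only c.
Row 4, column 1: row 4 has {e, a} and column 1 has {d, e, c, a}, leaving only b.
Row 4, column 2: row 4 has {e, b, a} and column 2 has {e, c, a}, leaving only d.
Row 2 already has {e, c, a} and column 2 already has {d, e, c, a}, so row 2, column 2 must be b.

b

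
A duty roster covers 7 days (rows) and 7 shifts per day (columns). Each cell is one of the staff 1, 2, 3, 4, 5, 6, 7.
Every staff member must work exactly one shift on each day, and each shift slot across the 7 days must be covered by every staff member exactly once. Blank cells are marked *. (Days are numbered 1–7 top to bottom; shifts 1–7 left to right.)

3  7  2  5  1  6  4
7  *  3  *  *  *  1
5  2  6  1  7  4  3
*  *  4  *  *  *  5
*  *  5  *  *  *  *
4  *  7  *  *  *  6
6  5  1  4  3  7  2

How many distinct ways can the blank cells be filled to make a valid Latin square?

7

Day 2, shift 2: eliminating its day and shift leaves {4, 6}.
Day 2, shift 4: eliminating its day and shift leaves {2, 6}.
Day 2, shift 5: eliminating its day and shift leaves {2, 4, 5, 6}.
Day 2, shift 6: eliminating its day and shift leaves {2, 5}.
Day 4, shift 1: eliminating its day and shift leaves {1, 2}.
Day 4, shift 2: eliminating its day and shift leaves {1, 3, 6}.
Day 4, shift 4: eliminating its day and shift leaves {2, 3, 6, 7}.
Day 4, shift 5: eliminating its day and shift leaves {2, 6}.
Day 4, shift 6: eliminating its day and shift leaves {1, 2, 3}.
Day 5, shift 1: eliminating its day and shift leaves {1, 2}.
Day 5, shift 2: eliminating its day and shift leaves {1, 3, 4, 6}.
Day 5, shift 4: eliminating its day and shift leaves {2, 3, 6, 7}.
Day 5, shift 5: eliminating its day and shift leaves {2, 4, 6}.
Day 5, shift 6: eliminating its day and shift leaves {1, 2, 3}.
Day 5, shift 7: eliminating its day and shift leaves {7}.
Day 6, shift 2: eliminating its day and shift leaves {1, 3}.
Day 6, shift 4: eliminating its day and shift leaves {2, 3}.
Day 6, shift 5: eliminating its day and shift leaves {2, 5}.
Day 6, shift 6: eliminating its day and shift leaves {1, 2, 3, 5}.
Enumerating the assignments across these blanks that avoid any day or shift repeat gives 7 completions.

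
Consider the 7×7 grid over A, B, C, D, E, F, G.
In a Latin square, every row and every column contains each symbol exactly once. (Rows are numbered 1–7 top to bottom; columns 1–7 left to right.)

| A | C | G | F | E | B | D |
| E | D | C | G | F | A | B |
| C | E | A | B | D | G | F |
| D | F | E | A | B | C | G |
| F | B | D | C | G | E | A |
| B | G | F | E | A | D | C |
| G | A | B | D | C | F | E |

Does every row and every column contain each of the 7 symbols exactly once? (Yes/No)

Yes

Each row is a permutation of the 7 symbols, and so is each column.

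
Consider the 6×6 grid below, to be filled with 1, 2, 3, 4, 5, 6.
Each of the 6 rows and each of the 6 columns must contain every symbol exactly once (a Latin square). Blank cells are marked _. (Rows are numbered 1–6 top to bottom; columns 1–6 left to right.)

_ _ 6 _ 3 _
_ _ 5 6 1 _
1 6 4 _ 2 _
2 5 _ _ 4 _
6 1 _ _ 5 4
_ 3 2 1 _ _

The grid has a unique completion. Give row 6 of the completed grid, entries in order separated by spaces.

4 3 2 1 6 5

Row 6, column 5: row 6 has {1, 2, 3} and column 5 has {1, 2, 3, 4, 5}, leaving only 6.
Row 6, column 6: row 6 has {1, 2, 3, 6} and column 6 has {4}, leaving only 5.
Row 6, column 1: row 6 has {1, 2, 3, 5, 6} and column 1 has {1, 2, 6}, leaving only 4.
So row 6 reads: 4 3 2 1 6 5.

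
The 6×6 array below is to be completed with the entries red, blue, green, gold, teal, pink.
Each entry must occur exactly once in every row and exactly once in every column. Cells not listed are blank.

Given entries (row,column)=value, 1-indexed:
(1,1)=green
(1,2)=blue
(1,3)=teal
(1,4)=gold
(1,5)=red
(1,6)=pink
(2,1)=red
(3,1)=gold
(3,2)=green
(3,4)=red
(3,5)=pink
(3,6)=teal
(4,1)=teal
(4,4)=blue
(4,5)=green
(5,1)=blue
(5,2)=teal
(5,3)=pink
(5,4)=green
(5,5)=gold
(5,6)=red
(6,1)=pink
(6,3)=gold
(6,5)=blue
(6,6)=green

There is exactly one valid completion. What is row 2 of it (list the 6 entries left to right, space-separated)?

red gold green pink teal blue

Row 2, column 5: row 2 has {red} and column 5 has {red, blue, green, gold, pink}, leaving only teal.
Row 2, column 4: row 2 has {red, teal} and column 4 has {red, blue, green, gold}, leaving only pink.
Row 2, column 2: row 2 has {red, teal, pink} and column 2 has {blue, green, teal}, leaving only gold.
Row 2, column 6: row 2 has {red, gold, teal, pink} and column 6 has {red, green, teal, pink}, leaving only blue.
Row 2, column 3: row 2 has {red, blue, gold, teal, pink} and column 3 has {gold, teal, pink}, leaving only green.
So row 2 reads: red gold green pink teal blue.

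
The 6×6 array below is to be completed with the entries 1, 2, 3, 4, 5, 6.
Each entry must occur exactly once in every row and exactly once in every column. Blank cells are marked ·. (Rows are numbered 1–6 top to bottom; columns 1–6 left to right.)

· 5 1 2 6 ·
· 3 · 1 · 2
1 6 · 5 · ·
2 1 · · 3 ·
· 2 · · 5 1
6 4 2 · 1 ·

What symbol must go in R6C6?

Row 2, column 5: row 2 has {1, 2, 3} and column 5 has {1, 3, 5, 6}, leaving only 4.
Row 2, column 1: row 2 has {1, 2, 3, 4} and column 1 has {1, 2, 6}, leaving only 5.
Row 2, column 3: row 2 has {1, 2, 3, 4, 5} and column 3 has {1, 2}, leaving only 6.
Row 3, column 5: row 3 has {1, 5, 6} and column 5 has {1, 3, 4, 5, 6}, leaving only 2.
Row 6, column 4: row 6 has {1, 2, 4, 6} and column 4 has {1, 2, 5}, leaving only 3.
Row 6 already has {1, 2, 3, 4, 6} and column 6 already has {1, 2}, so row 6, column 6 must be 5.

5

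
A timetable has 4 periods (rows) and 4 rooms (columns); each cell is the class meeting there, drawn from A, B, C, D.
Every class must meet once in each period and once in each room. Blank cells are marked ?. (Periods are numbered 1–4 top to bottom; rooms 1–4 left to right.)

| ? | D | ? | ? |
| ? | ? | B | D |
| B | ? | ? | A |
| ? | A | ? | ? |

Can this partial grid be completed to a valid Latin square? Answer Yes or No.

No

Period 2, room 2: period 2 has {B, D} and room 2 has {A, D}, so it must be C.
Now period 3, room 2: period 3 together with room 2 already contain {A, B, C, D} — every symbol — so nothing can go there. The grid has no valid completion.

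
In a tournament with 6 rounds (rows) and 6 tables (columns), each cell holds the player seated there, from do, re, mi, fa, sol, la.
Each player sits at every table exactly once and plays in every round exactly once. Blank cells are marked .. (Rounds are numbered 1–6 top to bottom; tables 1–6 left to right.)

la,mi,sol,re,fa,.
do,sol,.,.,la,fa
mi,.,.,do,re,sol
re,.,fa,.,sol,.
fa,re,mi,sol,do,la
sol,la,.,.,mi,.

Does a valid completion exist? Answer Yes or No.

Yes

No round or table among the givens repeats a symbol, and propagating forced cells runs into no contradiction.
One valid completion exists (for instance, la mi sol re fa do / do sol re mi la fa / mi fa la do re sol / re do fa la sol mi / fa re mi sol do la / sol la do fa mi re).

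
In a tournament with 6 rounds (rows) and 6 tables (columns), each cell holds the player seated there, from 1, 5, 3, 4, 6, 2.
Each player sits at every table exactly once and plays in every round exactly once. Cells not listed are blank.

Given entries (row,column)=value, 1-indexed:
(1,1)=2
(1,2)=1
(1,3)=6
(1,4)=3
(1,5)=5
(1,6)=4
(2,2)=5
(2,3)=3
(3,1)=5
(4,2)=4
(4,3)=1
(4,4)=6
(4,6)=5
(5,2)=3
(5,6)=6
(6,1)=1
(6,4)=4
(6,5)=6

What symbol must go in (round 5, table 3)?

2

Round 4, table 1: round 4 has {1, 5, 4, 6} and table 1 has {1, 5, 2}, leaving only 3.
Round 4, table 5: round 4 has {1, 5, 3, 4, 6} and table 5 has {5, 6}, leaving only 2.
Round 5, table 1: round 5 has {3, 6} and table 1 has {1, 5, 3, 2}, leaving only 4.
Round 2, table 1: round 2 has {5, 3} and table 1 has {1, 5, 3, 4, 2}, leaving only 6.
Round 5, table 5: round 5 has {3, 4, 6} and table 5 has {5, 6, 2}, leaving only 1.
Round 2, table 5: round 2 has {5, 3, 6} and table 5 has {1, 5, 6, 2}, leaving only 4.
Round 3, table 5: round 3 has {5} and table 5 has {1, 5, 4, 6, 2}, leaving only 3.
Round 6, table 2: round 6 has {1, 4, 6} and table 2 has {1, 5, 3, 4}, leaving only 2.
Round 3, table 2: round 3 has {5, 3} and table 2 has {1, 5, 3, 4, 2}, leaving only 6.
Round 6, table 3: round 6 has {1, 4, 6, 2} and table 3 has {1, 3, 6}, leaving only 5.
Round 5 already has {1, 3, 4, 6} and table 3 already has {1, 5, 3, 6}, so round 5, table 3 must be 2.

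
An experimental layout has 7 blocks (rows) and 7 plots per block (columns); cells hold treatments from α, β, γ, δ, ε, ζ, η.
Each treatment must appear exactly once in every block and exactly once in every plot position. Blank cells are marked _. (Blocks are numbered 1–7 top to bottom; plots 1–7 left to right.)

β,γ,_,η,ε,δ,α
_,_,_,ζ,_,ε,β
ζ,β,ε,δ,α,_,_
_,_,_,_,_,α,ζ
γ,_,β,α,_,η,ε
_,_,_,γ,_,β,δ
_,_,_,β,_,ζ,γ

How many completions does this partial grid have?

9

Block 1, plot 3: eliminating its block and plot leaves {ζ}.
Block 2, plot 1: eliminating its block and plot leaves {α, δ, η}.
Block 2, plot 2: eliminating its block and plot leaves {α, δ, η}.
Block 2, plot 3: eliminating its block and plot leaves {α, γ, δ, η}.
Block 2, plot 5: eliminating its block and plot leaves {γ, δ, η}.
Block 3, plot 6: eliminating its block and plot leaves {γ}.
Block 3, plot 7: eliminating its block and plot leaves {η}.
Block 4, plot 1: eliminating its block and plot leaves {δ, ε, η}.
Block 4, plot 2: eliminating its block and plot leaves {δ, ε, η}.
Block 4, plot 3: eliminating its block and plot leaves {γ, δ, η}.
Block 4, plot 4: eliminating its block and plot leaves {ε}.
Block 4, plot 5: eliminating its block and plot leaves {β, γ, δ, η}.
Block 5, plot 2: eliminating its block and plot leaves {δ, ζ}.
Block 5, plot 5: eliminating its block and plot leaves {δ, ζ}.
Block 6, plot 1: eliminating its block and plot leaves {α, ε, η}.
Block 6, plot 2: eliminating its block and plot leaves {α, ε, ζ, η}.
Block 6, plot 3: eliminating its block and plot leaves {α, ζ, η}.
Block 6, plot 5: eliminating its block and plot leaves {ζ, η}.
Block 7, plot 1: eliminating its block and plot leaves {α, δ, ε, η}.
Block 7, plot 2: eliminating its block and plot leaves {α, δ, ε, η}.
Block 7, plot 3: eliminating its block and plot leaves {α, δ, η}.
Block 7, plot 5: eliminating its block and plot leaves {δ, η}.
Enumerating the assignments across these blanks that avoid any block or plot repeat gives 9 completions.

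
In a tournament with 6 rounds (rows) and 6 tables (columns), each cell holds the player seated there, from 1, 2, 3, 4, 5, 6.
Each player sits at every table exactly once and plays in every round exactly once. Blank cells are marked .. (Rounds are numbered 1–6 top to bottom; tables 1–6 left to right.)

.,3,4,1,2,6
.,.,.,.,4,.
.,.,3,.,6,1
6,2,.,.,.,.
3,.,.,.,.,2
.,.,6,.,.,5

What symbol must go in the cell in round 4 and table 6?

Round 1, table 1: round 1 has {1, 2, 3, 4, 6} and table 1 has {3, 6}, leaving only 5.
Round 2, table 6: round 2 has {4} and table 6 has {1, 2, 5, 6}, leaving only 3.
Round 4 already has {2, 6} and table 6 already has {1, 2, 3, 5, 6}, so round 4, table 6 must be 4.

4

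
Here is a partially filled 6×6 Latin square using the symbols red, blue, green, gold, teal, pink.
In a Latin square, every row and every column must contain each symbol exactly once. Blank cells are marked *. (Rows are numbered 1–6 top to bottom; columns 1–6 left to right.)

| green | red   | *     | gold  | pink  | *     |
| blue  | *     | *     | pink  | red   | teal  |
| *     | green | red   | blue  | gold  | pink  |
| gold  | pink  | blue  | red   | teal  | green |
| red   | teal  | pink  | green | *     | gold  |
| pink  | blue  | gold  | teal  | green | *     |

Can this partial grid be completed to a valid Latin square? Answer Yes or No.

Yes

No row or column among the givens repeats a symbol, and propagating forced cells runs into no contradiction.
One valid completion exists (for instance, green red teal gold pink blue / blue gold green pink red teal / teal green red blue gold pink / gold pink blue red teal green / red teal pink green blue gold / pink blue gold teal green red).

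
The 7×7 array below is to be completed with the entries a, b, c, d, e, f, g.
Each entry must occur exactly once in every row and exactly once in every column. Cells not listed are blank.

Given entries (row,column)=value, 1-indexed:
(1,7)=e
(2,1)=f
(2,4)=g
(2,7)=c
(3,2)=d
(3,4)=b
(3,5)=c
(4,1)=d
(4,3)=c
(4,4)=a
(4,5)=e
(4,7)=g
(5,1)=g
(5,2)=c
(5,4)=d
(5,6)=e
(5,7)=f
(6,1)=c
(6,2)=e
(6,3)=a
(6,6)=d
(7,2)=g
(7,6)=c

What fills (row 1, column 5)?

Row 3, column 7: row 3 has {b, c, d} and column 7 has {c, e, f, g}, leaving only a.
Row 3, column 1: row 3 has {a, b, c, d} and column 1 has {c, d, f, g}, leaving only e.
Row 5, column 3: row 5 has {c, d, e, f, g} and column 3 has {a, c}, leaving only b.
Row 5, column 5: row 5 has {b, c, d, e, f, g} and column 5 has {c, e}, leaving only a.
Row 6, column 4: row 6 has {a, c, d, e} and column 4 has {a, b, d, g}, leaving only f.
Row 1, column 4: row 1 has {e} and column 4 has {a, b, d, f, g}, leaving only c.
Row 6, column 7: row 6 has {a, c, d, e, f} and column 7 has {a, c, e, f, g}, leaving only b.
Row 6, column 5: row 6 has {a, b, c, d, e, f} and column 5 has {a, c, e}, leaving only g.
Row 7, column 4: row 7 has {c, g} and column 4 has {a, b, c, d, f, g}, leaving only e.
Row 7, column 7: row 7 has {c, e, g} and column 7 has {a, b, c, e, f, g}, leaving only d.
Row 7, column 3: row 7 has {c, d, e, g} and column 3 has {a, b, c}, leaving only f.
Row 3, column 3: row 3 has {a, b, c, d, e} and column 3 has {a, b, c, f}, leaving only g.
Row 1, column 3: row 1 has {c, e} and column 3 has {a, b, c, f, g}, leaving only d.
Row 2, column 3: row 2 has {c, f, g} and column 3 has {a, b, c, d, f, g}, leaving only e.
Row 3, column 6: row 3 has {a, b, c, d, e, g} and column 6 has {c, d, e}, leaving only f.
Row 4, column 6: row 4 has {a, c, d, e, g} and column 6 has {c, d, e, f}, leaving only b.
Row 2, column 6: row 2 has {c, e, f, g} and column 6 has {b, c, d, e, f}, leaving only a.
Row 1, column 6: row 1 has {c, d, e} and column 6 has {a, b, c, d, e, f}, leaving only g.
Row 2, column 2: row 2 has {a, c, e, f, g} and column 2 has {c, d, e, g}, leaving only b.
Row 2, column 5: row 2 has {a, b, c, e, f, g} and column 5 has {a, c, e, g}, leaving only d.
Row 4, column 2: row 4 has {a, b, c, d, e, g} and column 2 has {b, c, d, e, g}, leaving only f.
Row 1, column 2: row 1 has {c, d, e, g} and column 2 has {b, c, d, e, f, g}, leaving only a.
Row 1, column 1: row 1 has {a, c, d, e, g} and column 1 has {c, d, e, f, g}, leaving only b.
Row 1 already has {a, b, c, d, e, g} and column 5 already has {a, c, d, e, g}, so row 1, column 5 must be f.

f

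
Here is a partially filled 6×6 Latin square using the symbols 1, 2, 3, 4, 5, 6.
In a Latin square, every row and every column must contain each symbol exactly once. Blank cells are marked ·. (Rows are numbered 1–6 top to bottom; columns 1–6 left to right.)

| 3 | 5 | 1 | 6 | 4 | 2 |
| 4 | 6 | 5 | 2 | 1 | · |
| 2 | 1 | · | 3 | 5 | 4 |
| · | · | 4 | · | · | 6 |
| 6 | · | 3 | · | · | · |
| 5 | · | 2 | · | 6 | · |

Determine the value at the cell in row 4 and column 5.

Row 2, column 6: row 2 has {1, 2, 4, 5, 6} and column 6 has {2, 4, 6}, leaving only 3.
Row 3, column 3: row 3 has {1, 2, 3, 4, 5} and column 3 has {1, 2, 3, 4, 5}, leaving only 6.
Row 4, column 1: row 4 has {4, 6} and column 1 has {2, 3, 4, 5, 6}, leaving only 1.
Row 4, column 4: row 4 has {1, 4, 6} and column 4 has {2, 3, 6}, leaving only 5.
Row 5, column 5: row 5 has {3, 6} and column 5 has {1, 4, 5, 6}, leaving only 2.
Row 4 already has {1, 4, 5, 6} and column 5 already has {1, 2, 4, 5, 6}, so row 4, column 5 must be 3.

3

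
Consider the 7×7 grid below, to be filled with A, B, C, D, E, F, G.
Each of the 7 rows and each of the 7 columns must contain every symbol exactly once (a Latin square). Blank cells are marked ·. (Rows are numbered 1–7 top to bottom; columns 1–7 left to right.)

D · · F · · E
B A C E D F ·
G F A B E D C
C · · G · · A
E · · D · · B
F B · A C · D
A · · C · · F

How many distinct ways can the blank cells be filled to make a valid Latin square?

Row 1, column 2: eliminating its row and column leaves {C, G}.
Row 1, column 3: eliminating its row and column leaves {B, G}.
Row 1, column 5: eliminating its row and column leaves {A, B, G}.
Row 1, column 6: eliminating its row and column leaves {A, B, C, G}.
Row 2, column 7: eliminating its row and column leaves {G}.
Row 4, column 2: eliminating its row and column leaves {D, E}.
Row 4, column 3: eliminating its row and column leaves {B, D, E, F}.
Row 4, column 5: eliminating its row and column leaves {B, F}.
Row 4, column 6: eliminating its row and column leaves {B, E}.
Row 5, column 2: eliminating its row and column leaves {C, G}.
Row 5, column 3: eliminating its row and column leaves {F, G}.
Row 5, column 5: eliminating its row and column leaves {A, F, G}.
Row 5, column 6: eliminating its row and column leaves {A, C, G}.
Row 6, column 3: eliminating its row and column leaves {E, G}.
Row 6, column 6: eliminating its row and column leaves {E, G}.
Row 7, column 2: eliminating its row and column leaves {D, E, G}.
Row 7, column 3: eliminating its row and column leaves {B, D, E, G}.
Row 7, column 5: eliminating its row and column leaves {B, G}.
Row 7, column 6: eliminating its row and column leaves {B, E, G}.
Enumerating the assignments across these blanks that avoid any row or column repeat gives 9 completions.

9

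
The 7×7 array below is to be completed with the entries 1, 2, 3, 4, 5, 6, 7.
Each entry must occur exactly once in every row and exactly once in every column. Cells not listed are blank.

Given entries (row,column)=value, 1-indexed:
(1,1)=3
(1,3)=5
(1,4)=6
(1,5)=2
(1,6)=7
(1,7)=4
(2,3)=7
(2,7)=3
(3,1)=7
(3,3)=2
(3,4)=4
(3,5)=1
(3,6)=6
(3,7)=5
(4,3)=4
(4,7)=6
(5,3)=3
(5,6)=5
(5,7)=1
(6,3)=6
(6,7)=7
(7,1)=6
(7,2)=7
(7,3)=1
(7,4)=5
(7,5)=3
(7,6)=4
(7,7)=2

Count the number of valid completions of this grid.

Row 1, column 2: eliminating its row and column leaves {1}.
Row 2, column 1: eliminating its row and column leaves {1, 2, 4, 5}.
Row 2, column 2: eliminating its row and column leaves {1, 2, 4, 5, 6}.
Row 2, column 4: eliminating its row and column leaves {1, 2}.
Row 2, column 5: eliminating its row and column leaves {4, 5, 6}.
Row 2, column 6: eliminating its row and column leaves {1, 2}.
Row 3, column 2: eliminating its row and column leaves {3}.
Row 4, column 1: eliminating its row and column leaves {1, 2, 5}.
Row 4, column 2: eliminating its row and column leaves {1, 2, 3, 5}.
Row 4, column 4: eliminating its row and column leaves {1, 2, 3, 7}.
Row 4, column 5: eliminating its row and column leaves {5, 7}.
Row 4, column 6: eliminating its row and column leaves {1, 2, 3}.
Row 5, column 1: eliminating its row and column leaves {2, 4}.
Row 5, column 2: eliminating its row and column leaves {2, 4, 6}.
Row 5, column 4: eliminating its row and column leaves {2, 7}.
Row 5, column 5: eliminating its row and column leaves {4, 6, 7}.
Row 6, column 1: eliminating its row and column leaves {1, 2, 4, 5}.
Row 6, column 2: eliminating its row and column leaves {1, 2, 3, 4, 5}.
Row 6, column 4: eliminating its row and column leaves {1, 2, 3}.
Row 6, column 5: eliminating its row and column leaves {4, 5}.
Row 6, column 6: eliminating its row and column leaves {1, 2, 3}.
Enumerating the assignments across these blanks that avoid any row or column repeat gives 15 completions.

15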